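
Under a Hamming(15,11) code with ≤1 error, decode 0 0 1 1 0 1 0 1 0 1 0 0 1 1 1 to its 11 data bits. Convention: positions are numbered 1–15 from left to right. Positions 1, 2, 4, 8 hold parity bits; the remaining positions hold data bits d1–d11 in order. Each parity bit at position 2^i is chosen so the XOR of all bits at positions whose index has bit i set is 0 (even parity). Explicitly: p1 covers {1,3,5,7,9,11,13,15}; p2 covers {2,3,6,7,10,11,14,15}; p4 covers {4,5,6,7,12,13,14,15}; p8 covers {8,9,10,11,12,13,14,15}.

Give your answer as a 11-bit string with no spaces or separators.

s1 (pos 1,3,5,7,9,11,13,15): 0⊕1⊕0⊕0⊕0⊕0⊕1⊕1 = 1
s2 (pos 2,3,6,7,10,11,14,15): 0⊕1⊕1⊕0⊕1⊕0⊕1⊕1 = 1
s4 (pos 4,5,6,7,12,13,14,15): 1⊕0⊕1⊕0⊕0⊕1⊕1⊕1 = 1
s8 (pos 8,9,10,11,12,13,14,15): 1⊕0⊕1⊕0⊕0⊕1⊕1⊕1 = 1
Syndrome s8…s1 = 1111 → error at position 15.
Flip position 15: 001101010100111 → 001101010100110
Read data bits from positions 3,5,6,7,9,10,11,12,13,14,15: 10100100110

10100100110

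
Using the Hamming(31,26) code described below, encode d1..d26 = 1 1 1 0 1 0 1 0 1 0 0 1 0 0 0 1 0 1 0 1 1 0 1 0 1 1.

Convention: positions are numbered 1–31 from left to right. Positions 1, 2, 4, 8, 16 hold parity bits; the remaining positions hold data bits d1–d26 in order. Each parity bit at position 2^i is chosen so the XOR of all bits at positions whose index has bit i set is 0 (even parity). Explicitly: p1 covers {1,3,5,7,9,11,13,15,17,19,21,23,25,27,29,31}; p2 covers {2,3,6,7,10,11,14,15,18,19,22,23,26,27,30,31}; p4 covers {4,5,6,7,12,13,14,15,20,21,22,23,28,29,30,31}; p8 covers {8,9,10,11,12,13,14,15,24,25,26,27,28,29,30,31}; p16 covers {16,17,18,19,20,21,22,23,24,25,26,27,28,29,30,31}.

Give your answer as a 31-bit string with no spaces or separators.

Place data at non-parity positions: p1 p2 1 p4 1 1 0 p8 1 0 1 0 1 0 0 p16 1 0 0 0 1 0 1 0 1 1 0 1 0 1 1
p1 (pos 1,3,5,7,9,11,13,15,17,19,21,23,25,27,29,31): XOR of data positions = 1⊕1⊕0⊕1⊕1⊕1⊕0⊕1⊕0⊕1⊕1⊕1⊕0⊕0⊕1 = 0
p2 (pos 2,3,6,7,10,11,14,15,18,19,22,23,26,27,30,31): XOR of data positions = 1⊕1⊕0⊕0⊕1⊕0⊕0⊕0⊕0⊕0⊕1⊕1⊕0⊕1⊕1 = 1
p4 (pos 4,5,6,7,12,13,14,15,20,21,22,23,28,29,30,31): XOR of data positions = 1⊕1⊕0⊕0⊕1⊕0⊕0⊕0⊕1⊕0⊕1⊕1⊕0⊕1⊕1 = 0
p8 (pos 8,9,10,11,12,13,14,15,24,25,26,27,28,29,30,31): XOR of data positions = 1⊕0⊕1⊕0⊕1⊕0⊕0⊕0⊕1⊕1⊕0⊕1⊕0⊕1⊕1 = 0
p16 (pos 16,17,18,19,20,21,22,23,24,25,26,27,28,29,30,31): XOR of data positions = 1⊕0⊕0⊕0⊕1⊕0⊕1⊕0⊕1⊕1⊕0⊕1⊕0⊕1⊕1 = 0
Codeword: 0110110010101000100010101101011

0110110010101000100010101101011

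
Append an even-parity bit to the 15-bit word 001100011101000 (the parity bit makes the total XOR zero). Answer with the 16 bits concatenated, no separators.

XOR of the 15 data bits: 0⊕0⊕1⊕1⊕0⊕0⊕0⊕1⊕1⊕1⊕0⊕1⊕0⊕0⊕0 = 0
Parity bit = 0 (so all 16 bits XOR to 0).

0011000111010000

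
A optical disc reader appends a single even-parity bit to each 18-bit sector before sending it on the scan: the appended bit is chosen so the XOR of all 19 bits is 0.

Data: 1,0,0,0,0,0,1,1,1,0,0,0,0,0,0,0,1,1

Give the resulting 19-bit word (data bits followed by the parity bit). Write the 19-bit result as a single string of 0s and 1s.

1000001110000000110

XOR of the 18 data bits: 1⊕0⊕0⊕0⊕0⊕0⊕1⊕1⊕1⊕0⊕0⊕0⊕0⊕0⊕0⊕0⊕1⊕1 = 0
Parity bit = 0 (so all 19 bits XOR to 0).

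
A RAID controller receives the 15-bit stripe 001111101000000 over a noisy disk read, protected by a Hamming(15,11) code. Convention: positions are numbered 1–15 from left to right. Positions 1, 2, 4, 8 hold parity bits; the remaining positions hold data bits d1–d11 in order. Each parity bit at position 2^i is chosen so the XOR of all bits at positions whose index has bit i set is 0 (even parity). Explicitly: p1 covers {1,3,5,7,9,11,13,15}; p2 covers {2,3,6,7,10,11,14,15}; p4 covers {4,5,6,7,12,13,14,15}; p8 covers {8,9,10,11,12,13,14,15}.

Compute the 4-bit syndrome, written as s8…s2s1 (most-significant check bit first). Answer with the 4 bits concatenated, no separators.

1010

s1 (pos 1,3,5,7,9,11,13,15): 0⊕1⊕1⊕1⊕1⊕0⊕0⊕0 = 0
s2 (pos 2,3,6,7,10,11,14,15): 0⊕1⊕1⊕1⊕0⊕0⊕0⊕0 = 1
s4 (pos 4,5,6,7,12,13,14,15): 1⊕1⊕1⊕1⊕0⊕0⊕0⊕0 = 0
s8 (pos 8,9,10,11,12,13,14,15): 0⊕1⊕0⊕0⊕0⊕0⊕0⊕0 = 1
Syndrome s8…s1 = 1010 → error at position 10.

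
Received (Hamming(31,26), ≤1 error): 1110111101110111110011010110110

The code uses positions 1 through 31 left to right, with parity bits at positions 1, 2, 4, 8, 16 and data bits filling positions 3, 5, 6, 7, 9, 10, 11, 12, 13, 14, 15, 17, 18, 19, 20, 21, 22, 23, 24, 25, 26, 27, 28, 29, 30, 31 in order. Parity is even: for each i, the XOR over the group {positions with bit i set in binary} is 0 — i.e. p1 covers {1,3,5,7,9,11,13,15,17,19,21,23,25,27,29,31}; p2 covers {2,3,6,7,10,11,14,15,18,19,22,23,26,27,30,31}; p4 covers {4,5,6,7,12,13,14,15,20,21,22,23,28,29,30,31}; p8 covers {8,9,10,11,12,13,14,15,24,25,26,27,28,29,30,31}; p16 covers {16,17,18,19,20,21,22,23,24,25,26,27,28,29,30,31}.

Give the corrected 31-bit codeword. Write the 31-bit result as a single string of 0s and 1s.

s1 (pos 1,3,5,7,9,11,13,15,17,19,21,23,25,27,29,31): 1⊕1⊕1⊕1⊕0⊕1⊕0⊕1⊕1⊕0⊕1⊕0⊕0⊕1⊕1⊕0 = 0
s2 (pos 2,3,6,7,10,11,14,15,18,19,22,23,26,27,30,31): 1⊕1⊕1⊕1⊕1⊕1⊕1⊕1⊕1⊕0⊕1⊕0⊕1⊕1⊕1⊕0 = 1
s4 (pos 4,5,6,7,12,13,14,15,20,21,22,23,28,29,30,31): 0⊕1⊕1⊕1⊕1⊕0⊕1⊕1⊕0⊕1⊕1⊕0⊕0⊕1⊕1⊕0 = 0
s8 (pos 8,9,10,11,12,13,14,15,24,25,26,27,28,29,30,31): 1⊕0⊕1⊕1⊕1⊕0⊕1⊕1⊕1⊕0⊕1⊕1⊕0⊕1⊕1⊕0 = 1
s16 (pos 16,17,18,19,20,21,22,23,24,25,26,27,28,29,30,31): 1⊕1⊕1⊕0⊕0⊕1⊕1⊕0⊕1⊕0⊕1⊕1⊕0⊕1⊕1⊕0 = 0
Syndrome s16…s1 = 01010 → error at position 10.
Flip position 10: 1110111101110111110011010110110 → 1110111100110111110011010110110

1110111100110111110011010110110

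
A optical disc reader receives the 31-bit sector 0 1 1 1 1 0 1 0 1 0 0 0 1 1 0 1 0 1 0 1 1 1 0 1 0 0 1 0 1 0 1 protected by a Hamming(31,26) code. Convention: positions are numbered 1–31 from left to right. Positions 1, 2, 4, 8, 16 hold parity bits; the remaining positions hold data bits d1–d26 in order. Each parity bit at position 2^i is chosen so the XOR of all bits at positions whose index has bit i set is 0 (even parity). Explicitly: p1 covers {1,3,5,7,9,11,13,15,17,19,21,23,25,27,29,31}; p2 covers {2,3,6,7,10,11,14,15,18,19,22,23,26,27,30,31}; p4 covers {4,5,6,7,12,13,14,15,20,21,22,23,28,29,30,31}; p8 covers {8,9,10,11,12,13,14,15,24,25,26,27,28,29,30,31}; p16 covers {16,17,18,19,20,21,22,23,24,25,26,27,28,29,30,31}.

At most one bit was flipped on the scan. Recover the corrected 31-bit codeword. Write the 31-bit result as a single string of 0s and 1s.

0111101010001101010111011010101

s1 (pos 1,3,5,7,9,11,13,15,17,19,21,23,25,27,29,31): 0⊕1⊕1⊕1⊕1⊕0⊕1⊕0⊕0⊕0⊕1⊕0⊕0⊕1⊕1⊕1 = 1
s2 (pos 2,3,6,7,10,11,14,15,18,19,22,23,26,27,30,31): 1⊕1⊕0⊕1⊕0⊕0⊕1⊕0⊕1⊕0⊕1⊕0⊕0⊕1⊕0⊕1 = 0
s4 (pos 4,5,6,7,12,13,14,15,20,21,22,23,28,29,30,31): 1⊕1⊕0⊕1⊕0⊕1⊕1⊕0⊕1⊕1⊕1⊕0⊕0⊕1⊕0⊕1 = 0
s8 (pos 8,9,10,11,12,13,14,15,24,25,26,27,28,29,30,31): 0⊕1⊕0⊕0⊕0⊕1⊕1⊕0⊕1⊕0⊕0⊕1⊕0⊕1⊕0⊕1 = 1
s16 (pos 16,17,18,19,20,21,22,23,24,25,26,27,28,29,30,31): 1⊕0⊕1⊕0⊕1⊕1⊕1⊕0⊕1⊕0⊕0⊕1⊕0⊕1⊕0⊕1 = 1
Syndrome s16…s1 = 11001 → error at position 25.
Flip position 25: 0111101010001101010111010010101 → 0111101010001101010111011010101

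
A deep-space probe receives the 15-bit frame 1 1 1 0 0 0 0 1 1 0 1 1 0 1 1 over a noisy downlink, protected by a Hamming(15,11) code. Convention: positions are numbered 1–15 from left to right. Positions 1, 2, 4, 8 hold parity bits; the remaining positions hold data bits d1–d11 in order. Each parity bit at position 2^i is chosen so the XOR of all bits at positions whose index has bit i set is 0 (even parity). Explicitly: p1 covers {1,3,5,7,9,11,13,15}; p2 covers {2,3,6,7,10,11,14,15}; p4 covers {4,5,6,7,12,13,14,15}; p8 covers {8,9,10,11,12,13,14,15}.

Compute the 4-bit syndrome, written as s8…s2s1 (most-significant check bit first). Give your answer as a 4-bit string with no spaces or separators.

0111

s1 (pos 1,3,5,7,9,11,13,15): 1⊕1⊕0⊕0⊕1⊕1⊕0⊕1 = 1
s2 (pos 2,3,6,7,10,11,14,15): 1⊕1⊕0⊕0⊕0⊕1⊕1⊕1 = 1
s4 (pos 4,5,6,7,12,13,14,15): 0⊕0⊕0⊕0⊕1⊕0⊕1⊕1 = 1
s8 (pos 8,9,10,11,12,13,14,15): 1⊕1⊕0⊕1⊕1⊕0⊕1⊕1 = 0
Syndrome s8…s1 = 0111 → error at position 7.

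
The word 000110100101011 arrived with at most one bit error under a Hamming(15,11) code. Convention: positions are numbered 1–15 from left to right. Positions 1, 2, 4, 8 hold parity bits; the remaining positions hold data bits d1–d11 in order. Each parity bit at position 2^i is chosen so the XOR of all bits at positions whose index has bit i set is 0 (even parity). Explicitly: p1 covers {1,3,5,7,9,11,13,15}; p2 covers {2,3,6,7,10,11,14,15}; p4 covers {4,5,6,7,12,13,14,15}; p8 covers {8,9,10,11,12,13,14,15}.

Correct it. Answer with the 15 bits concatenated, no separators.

s1 (pos 1,3,5,7,9,11,13,15): 0⊕0⊕1⊕1⊕0⊕0⊕0⊕1 = 1
s2 (pos 2,3,6,7,10,11,14,15): 0⊕0⊕0⊕1⊕1⊕0⊕1⊕1 = 0
s4 (pos 4,5,6,7,12,13,14,15): 1⊕1⊕0⊕1⊕1⊕0⊕1⊕1 = 0
s8 (pos 8,9,10,11,12,13,14,15): 0⊕0⊕1⊕0⊕1⊕0⊕1⊕1 = 0
Syndrome s8…s1 = 0001 → error at position 1.
Flip position 1: 000110100101011 → 100110100101011

100110100101011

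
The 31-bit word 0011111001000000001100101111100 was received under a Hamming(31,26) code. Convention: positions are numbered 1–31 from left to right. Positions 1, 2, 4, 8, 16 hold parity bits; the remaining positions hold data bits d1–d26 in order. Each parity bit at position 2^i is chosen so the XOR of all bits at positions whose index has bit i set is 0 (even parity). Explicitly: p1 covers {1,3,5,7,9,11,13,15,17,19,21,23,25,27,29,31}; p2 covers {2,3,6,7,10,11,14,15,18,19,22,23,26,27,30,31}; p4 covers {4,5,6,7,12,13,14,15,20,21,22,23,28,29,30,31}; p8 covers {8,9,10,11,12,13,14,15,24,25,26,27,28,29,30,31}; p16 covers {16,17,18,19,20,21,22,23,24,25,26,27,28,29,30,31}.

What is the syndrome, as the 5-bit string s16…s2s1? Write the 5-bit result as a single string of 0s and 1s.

00000

s1 (pos 1,3,5,7,9,11,13,15,17,19,21,23,25,27,29,31): 0⊕1⊕1⊕1⊕0⊕0⊕0⊕0⊕0⊕1⊕0⊕1⊕1⊕1⊕1⊕0 = 0
s2 (pos 2,3,6,7,10,11,14,15,18,19,22,23,26,27,30,31): 0⊕1⊕1⊕1⊕1⊕0⊕0⊕0⊕0⊕1⊕0⊕1⊕1⊕1⊕0⊕0 = 0
s4 (pos 4,5,6,7,12,13,14,15,20,21,22,23,28,29,30,31): 1⊕1⊕1⊕1⊕0⊕0⊕0⊕0⊕1⊕0⊕0⊕1⊕1⊕1⊕0⊕0 = 0
s8 (pos 8,9,10,11,12,13,14,15,24,25,26,27,28,29,30,31): 0⊕0⊕1⊕0⊕0⊕0⊕0⊕0⊕0⊕1⊕1⊕1⊕1⊕1⊕0⊕0 = 0
s16 (pos 16,17,18,19,20,21,22,23,24,25,26,27,28,29,30,31): 0⊕0⊕0⊕1⊕1⊕0⊕0⊕1⊕0⊕1⊕1⊕1⊕1⊕1⊕0⊕0 = 0
Syndrome s16…s1 = 00000 → no error.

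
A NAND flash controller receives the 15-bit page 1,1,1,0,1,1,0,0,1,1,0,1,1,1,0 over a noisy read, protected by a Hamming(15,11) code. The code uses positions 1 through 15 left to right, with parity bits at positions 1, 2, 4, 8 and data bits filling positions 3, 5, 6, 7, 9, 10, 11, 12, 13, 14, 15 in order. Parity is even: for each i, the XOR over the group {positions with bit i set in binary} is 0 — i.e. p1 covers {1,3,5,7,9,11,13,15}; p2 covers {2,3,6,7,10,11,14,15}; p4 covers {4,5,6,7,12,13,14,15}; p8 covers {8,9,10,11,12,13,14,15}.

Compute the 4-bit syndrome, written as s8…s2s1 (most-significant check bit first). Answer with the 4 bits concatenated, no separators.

1111

s1 (pos 1,3,5,7,9,11,13,15): 1⊕1⊕1⊕0⊕1⊕0⊕1⊕0 = 1
s2 (pos 2,3,6,7,10,11,14,15): 1⊕1⊕1⊕0⊕1⊕0⊕1⊕0 = 1
s4 (pos 4,5,6,7,12,13,14,15): 0⊕1⊕1⊕0⊕1⊕1⊕1⊕0 = 1
s8 (pos 8,9,10,11,12,13,14,15): 0⊕1⊕1⊕0⊕1⊕1⊕1⊕0 = 1
Syndrome s8…s1 = 1111 → error at position 15.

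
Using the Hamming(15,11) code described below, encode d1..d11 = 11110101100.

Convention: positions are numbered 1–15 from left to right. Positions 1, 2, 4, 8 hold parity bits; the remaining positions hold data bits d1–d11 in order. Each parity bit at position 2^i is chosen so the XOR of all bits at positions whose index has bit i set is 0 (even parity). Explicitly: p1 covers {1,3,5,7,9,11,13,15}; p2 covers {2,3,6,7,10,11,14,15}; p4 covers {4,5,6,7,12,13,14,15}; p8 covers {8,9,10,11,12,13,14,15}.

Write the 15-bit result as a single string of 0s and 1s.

001111110101100

Place data at non-parity positions: p1 p2 1 p4 1 1 1 p8 0 1 0 1 1 0 0
p1 (pos 1,3,5,7,9,11,13,15): XOR of data positions = 1⊕1⊕1⊕0⊕0⊕1⊕0 = 0
p2 (pos 2,3,6,7,10,11,14,15): XOR of data positions = 1⊕1⊕1⊕1⊕0⊕0⊕0 = 0
p4 (pos 4,5,6,7,12,13,14,15): XOR of data positions = 1⊕1⊕1⊕1⊕1⊕0⊕0 = 1
p8 (pos 8,9,10,11,12,13,14,15): XOR of data positions = 0⊕1⊕0⊕1⊕1⊕0⊕0 = 1
Codeword: 001111110101100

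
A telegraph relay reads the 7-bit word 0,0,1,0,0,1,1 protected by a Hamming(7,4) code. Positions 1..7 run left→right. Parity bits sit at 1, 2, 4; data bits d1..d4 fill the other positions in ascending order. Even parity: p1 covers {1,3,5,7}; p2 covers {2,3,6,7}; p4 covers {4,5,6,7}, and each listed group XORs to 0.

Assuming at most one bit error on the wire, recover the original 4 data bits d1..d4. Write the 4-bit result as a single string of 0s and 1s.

1011

s1 (pos 1,3,5,7): 0⊕1⊕0⊕1 = 0
s2 (pos 2,3,6,7): 0⊕1⊕1⊕1 = 1
s4 (pos 4,5,6,7): 0⊕0⊕1⊕1 = 0
Syndrome s4…s1 = 010 → error at position 2.
Flip position 2: 0010011 → 0110011
Read data bits from positions 3,5,6,7: 1011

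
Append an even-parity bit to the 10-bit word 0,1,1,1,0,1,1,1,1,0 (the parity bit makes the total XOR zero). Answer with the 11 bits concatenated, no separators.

01110111101

XOR of the 10 data bits: 0⊕1⊕1⊕1⊕0⊕1⊕1⊕1⊕1⊕0 = 1
Parity bit = 1 (so all 11 bits XOR to 0).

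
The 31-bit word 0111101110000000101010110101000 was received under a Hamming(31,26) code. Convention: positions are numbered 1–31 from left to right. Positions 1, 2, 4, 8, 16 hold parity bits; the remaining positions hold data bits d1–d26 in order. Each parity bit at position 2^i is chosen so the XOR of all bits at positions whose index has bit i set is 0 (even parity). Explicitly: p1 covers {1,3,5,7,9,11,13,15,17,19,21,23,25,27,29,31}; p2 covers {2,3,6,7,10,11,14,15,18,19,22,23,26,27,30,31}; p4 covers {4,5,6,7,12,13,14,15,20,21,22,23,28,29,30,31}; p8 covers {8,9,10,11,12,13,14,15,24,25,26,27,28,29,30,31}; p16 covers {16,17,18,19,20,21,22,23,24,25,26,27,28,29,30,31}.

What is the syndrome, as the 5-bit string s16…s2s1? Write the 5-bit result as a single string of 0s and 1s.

s1 (pos 1,3,5,7,9,11,13,15,17,19,21,23,25,27,29,31): 0⊕1⊕1⊕1⊕1⊕0⊕0⊕0⊕1⊕1⊕1⊕1⊕0⊕0⊕0⊕0 = 0
s2 (pos 2,3,6,7,10,11,14,15,18,19,22,23,26,27,30,31): 1⊕1⊕0⊕1⊕0⊕0⊕0⊕0⊕0⊕1⊕0⊕1⊕1⊕0⊕0⊕0 = 0
s4 (pos 4,5,6,7,12,13,14,15,20,21,22,23,28,29,30,31): 1⊕1⊕0⊕1⊕0⊕0⊕0⊕0⊕0⊕1⊕0⊕1⊕1⊕0⊕0⊕0 = 0
s8 (pos 8,9,10,11,12,13,14,15,24,25,26,27,28,29,30,31): 1⊕1⊕0⊕0⊕0⊕0⊕0⊕0⊕1⊕0⊕1⊕0⊕1⊕0⊕0⊕0 = 1
s16 (pos 16,17,18,19,20,21,22,23,24,25,26,27,28,29,30,31): 0⊕1⊕0⊕1⊕0⊕1⊕0⊕1⊕1⊕0⊕1⊕0⊕1⊕0⊕0⊕0 = 1
Syndrome s16…s1 = 11000 → error at position 24.

11000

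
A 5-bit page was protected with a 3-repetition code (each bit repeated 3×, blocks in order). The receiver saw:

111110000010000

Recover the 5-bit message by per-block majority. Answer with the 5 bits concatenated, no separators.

11000

Block 1 (111): 3 ones → 1
Block 2 (110): 2 ones → 1
Block 3 (000): 0 ones → 0
Block 4 (010): 1 one → 0
Block 5 (000): 0 ones → 0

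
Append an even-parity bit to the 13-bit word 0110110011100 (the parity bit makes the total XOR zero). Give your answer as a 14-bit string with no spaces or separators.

XOR of the 13 data bits: 0⊕1⊕1⊕0⊕1⊕1⊕0⊕0⊕1⊕1⊕1⊕0⊕0 = 1
Parity bit = 1 (so all 14 bits XOR to 0).

01101100111001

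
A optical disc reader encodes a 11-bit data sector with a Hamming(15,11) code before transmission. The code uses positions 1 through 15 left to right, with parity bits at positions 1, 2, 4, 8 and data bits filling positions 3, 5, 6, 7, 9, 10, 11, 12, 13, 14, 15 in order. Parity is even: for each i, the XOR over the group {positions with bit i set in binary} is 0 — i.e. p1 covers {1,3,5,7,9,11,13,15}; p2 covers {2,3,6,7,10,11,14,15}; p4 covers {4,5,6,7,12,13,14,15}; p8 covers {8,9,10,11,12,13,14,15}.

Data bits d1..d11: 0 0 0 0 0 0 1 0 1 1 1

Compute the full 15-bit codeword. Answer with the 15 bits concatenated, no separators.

110100000010111

Place data at non-parity positions: p1 p2 0 p4 0 0 0 p8 0 0 1 0 1 1 1
p1 (pos 1,3,5,7,9,11,13,15): XOR of data positions = 0⊕0⊕0⊕0⊕1⊕1⊕1 = 1
p2 (pos 2,3,6,7,10,11,14,15): XOR of data positions = 0⊕0⊕0⊕0⊕1⊕1⊕1 = 1
p4 (pos 4,5,6,7,12,13,14,15): XOR of data positions = 0⊕0⊕0⊕0⊕1⊕1⊕1 = 1
p8 (pos 8,9,10,11,12,13,14,15): XOR of data positions = 0⊕0⊕1⊕0⊕1⊕1⊕1 = 0
Codeword: 110100000010111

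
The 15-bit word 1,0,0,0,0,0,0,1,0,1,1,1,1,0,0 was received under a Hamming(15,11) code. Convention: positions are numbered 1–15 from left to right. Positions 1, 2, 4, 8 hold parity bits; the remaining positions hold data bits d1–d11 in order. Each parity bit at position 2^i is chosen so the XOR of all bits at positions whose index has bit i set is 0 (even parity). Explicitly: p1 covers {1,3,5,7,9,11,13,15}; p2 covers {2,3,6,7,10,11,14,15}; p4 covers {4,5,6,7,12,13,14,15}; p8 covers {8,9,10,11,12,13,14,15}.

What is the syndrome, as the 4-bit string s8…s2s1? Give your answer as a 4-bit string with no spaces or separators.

1001

s1 (pos 1,3,5,7,9,11,13,15): 1⊕0⊕0⊕0⊕0⊕1⊕1⊕0 = 1
s2 (pos 2,3,6,7,10,11,14,15): 0⊕0⊕0⊕0⊕1⊕1⊕0⊕0 = 0
s4 (pos 4,5,6,7,12,13,14,15): 0⊕0⊕0⊕0⊕1⊕1⊕0⊕0 = 0
s8 (pos 8,9,10,11,12,13,14,15): 1⊕0⊕1⊕1⊕1⊕1⊕0⊕0 = 1
Syndrome s8…s1 = 1001 → error at position 9.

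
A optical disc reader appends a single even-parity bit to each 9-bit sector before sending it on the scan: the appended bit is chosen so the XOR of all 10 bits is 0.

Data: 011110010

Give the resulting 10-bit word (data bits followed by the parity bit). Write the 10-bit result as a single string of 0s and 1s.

0111100101

XOR of the 9 data bits: 0⊕1⊕1⊕1⊕1⊕0⊕0⊕1⊕0 = 1
Parity bit = 1 (so all 10 bits XOR to 0).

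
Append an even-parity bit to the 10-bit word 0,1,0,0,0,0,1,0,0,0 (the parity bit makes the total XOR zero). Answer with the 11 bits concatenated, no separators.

01000010000

XOR of the 10 data bits: 0⊕1⊕0⊕0⊕0⊕0⊕1⊕0⊕0⊕0 = 0
Parity bit = 0 (so all 11 bits XOR to 0).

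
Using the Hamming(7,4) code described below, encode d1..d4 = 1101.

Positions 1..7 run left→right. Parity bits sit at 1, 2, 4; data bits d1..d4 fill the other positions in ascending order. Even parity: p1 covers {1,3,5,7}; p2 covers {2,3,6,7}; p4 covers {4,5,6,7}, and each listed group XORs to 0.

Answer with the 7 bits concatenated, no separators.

Place data at non-parity positions: p1 p2 1 p4 1 0 1
p1 (pos 1,3,5,7): XOR of data positions = 1⊕1⊕1 = 1
p2 (pos 2,3,6,7): XOR of data positions = 1⊕0⊕1 = 0
p4 (pos 4,5,6,7): XOR of data positions = 1⊕0⊕1 = 0
Codeword: 1010101

1010101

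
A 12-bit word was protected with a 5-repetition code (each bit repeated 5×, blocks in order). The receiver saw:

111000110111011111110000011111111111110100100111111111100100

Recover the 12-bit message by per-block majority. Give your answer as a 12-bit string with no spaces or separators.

111101110110

Block 1 (11100): 3 ones → 1
Block 2 (01101): 3 ones → 1
Block 3 (11011): 4 ones → 1
Block 4 (11111): 5 ones → 1
Block 5 (00000): 0 ones → 0
Block 6 (11111): 5 ones → 1
Block 7 (11111): 5 ones → 1
Block 8 (11101): 4 ones → 1
Block 9 (00100): 1 one → 0
Block 10 (11111): 5 ones → 1
Block 11 (11111): 5 ones → 1
Block 12 (00100): 1 one → 0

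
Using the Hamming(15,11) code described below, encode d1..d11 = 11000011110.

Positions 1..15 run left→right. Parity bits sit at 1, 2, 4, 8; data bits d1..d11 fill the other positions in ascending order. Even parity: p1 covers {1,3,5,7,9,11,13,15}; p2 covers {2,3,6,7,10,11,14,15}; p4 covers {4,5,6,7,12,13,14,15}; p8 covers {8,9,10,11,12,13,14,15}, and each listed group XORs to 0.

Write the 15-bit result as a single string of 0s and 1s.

011010000011110

Place data at non-parity positions: p1 p2 1 p4 1 0 0 p8 0 0 1 1 1 1 0
p1 (pos 1,3,5,7,9,11,13,15): XOR of data positions = 1⊕1⊕0⊕0⊕1⊕1⊕0 = 0
p2 (pos 2,3,6,7,10,11,14,15): XOR of data positions = 1⊕0⊕0⊕0⊕1⊕1⊕0 = 1
p4 (pos 4,5,6,7,12,13,14,15): XOR of data positions = 1⊕0⊕0⊕1⊕1⊕1⊕0 = 0
p8 (pos 8,9,10,11,12,13,14,15): XOR of data positions = 0⊕0⊕1⊕1⊕1⊕1⊕0 = 0
Codeword: 011010000011110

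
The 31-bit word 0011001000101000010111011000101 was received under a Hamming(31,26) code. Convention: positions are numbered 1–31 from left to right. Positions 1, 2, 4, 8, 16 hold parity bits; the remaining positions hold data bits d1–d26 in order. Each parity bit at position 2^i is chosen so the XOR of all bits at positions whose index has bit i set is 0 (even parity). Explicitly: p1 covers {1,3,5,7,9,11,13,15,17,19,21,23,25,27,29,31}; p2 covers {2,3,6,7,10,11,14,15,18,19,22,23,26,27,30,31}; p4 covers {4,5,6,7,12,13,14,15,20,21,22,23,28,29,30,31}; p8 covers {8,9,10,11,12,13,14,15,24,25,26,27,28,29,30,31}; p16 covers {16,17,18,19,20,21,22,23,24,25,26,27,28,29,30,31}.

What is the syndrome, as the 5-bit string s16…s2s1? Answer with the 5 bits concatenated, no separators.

00000

s1 (pos 1,3,5,7,9,11,13,15,17,19,21,23,25,27,29,31): 0⊕1⊕0⊕1⊕0⊕1⊕1⊕0⊕0⊕0⊕1⊕0⊕1⊕0⊕1⊕1 = 0
s2 (pos 2,3,6,7,10,11,14,15,18,19,22,23,26,27,30,31): 0⊕1⊕0⊕1⊕0⊕1⊕0⊕0⊕1⊕0⊕1⊕0⊕0⊕0⊕0⊕1 = 0
s4 (pos 4,5,6,7,12,13,14,15,20,21,22,23,28,29,30,31): 1⊕0⊕0⊕1⊕0⊕1⊕0⊕0⊕1⊕1⊕1⊕0⊕0⊕1⊕0⊕1 = 0
s8 (pos 8,9,10,11,12,13,14,15,24,25,26,27,28,29,30,31): 0⊕0⊕0⊕1⊕0⊕1⊕0⊕0⊕1⊕1⊕0⊕0⊕0⊕1⊕0⊕1 = 0
s16 (pos 16,17,18,19,20,21,22,23,24,25,26,27,28,29,30,31): 0⊕0⊕1⊕0⊕1⊕1⊕1⊕0⊕1⊕1⊕0⊕0⊕0⊕1⊕0⊕1 = 0
Syndrome s16…s1 = 00000 → no error.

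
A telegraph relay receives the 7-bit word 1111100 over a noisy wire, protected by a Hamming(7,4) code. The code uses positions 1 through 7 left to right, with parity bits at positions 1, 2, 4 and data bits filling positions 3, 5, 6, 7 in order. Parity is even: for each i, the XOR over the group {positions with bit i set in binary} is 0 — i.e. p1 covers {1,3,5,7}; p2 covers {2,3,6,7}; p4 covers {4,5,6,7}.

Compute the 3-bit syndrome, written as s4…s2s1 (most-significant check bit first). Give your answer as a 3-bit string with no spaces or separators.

s1 (pos 1,3,5,7): 1⊕1⊕1⊕0 = 1
s2 (pos 2,3,6,7): 1⊕1⊕0⊕0 = 0
s4 (pos 4,5,6,7): 1⊕1⊕0⊕0 = 0
Syndrome s4…s1 = 001 → error at position 1.

001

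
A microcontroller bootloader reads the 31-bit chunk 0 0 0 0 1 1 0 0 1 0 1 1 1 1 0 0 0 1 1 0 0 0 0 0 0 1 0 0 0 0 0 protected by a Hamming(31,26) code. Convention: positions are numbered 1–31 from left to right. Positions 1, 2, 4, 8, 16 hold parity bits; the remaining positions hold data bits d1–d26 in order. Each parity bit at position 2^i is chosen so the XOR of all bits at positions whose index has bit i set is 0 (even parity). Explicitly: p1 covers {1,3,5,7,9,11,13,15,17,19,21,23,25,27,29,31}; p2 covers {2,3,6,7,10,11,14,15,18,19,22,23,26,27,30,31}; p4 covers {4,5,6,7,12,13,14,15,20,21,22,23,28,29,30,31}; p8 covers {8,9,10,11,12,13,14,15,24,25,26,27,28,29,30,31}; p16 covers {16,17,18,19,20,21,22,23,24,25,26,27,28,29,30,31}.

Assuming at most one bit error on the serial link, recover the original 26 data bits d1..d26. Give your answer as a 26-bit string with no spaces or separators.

s1 (pos 1,3,5,7,9,11,13,15,17,19,21,23,25,27,29,31): 0⊕0⊕1⊕0⊕1⊕1⊕1⊕0⊕0⊕1⊕0⊕0⊕0⊕0⊕0⊕0 = 1
s2 (pos 2,3,6,7,10,11,14,15,18,19,22,23,26,27,30,31): 0⊕0⊕1⊕0⊕0⊕1⊕1⊕0⊕1⊕1⊕0⊕0⊕1⊕0⊕0⊕0 = 0
s4 (pos 4,5,6,7,12,13,14,15,20,21,22,23,28,29,30,31): 0⊕1⊕1⊕0⊕1⊕1⊕1⊕0⊕0⊕0⊕0⊕0⊕0⊕0⊕0⊕0 = 1
s8 (pos 8,9,10,11,12,13,14,15,24,25,26,27,28,29,30,31): 0⊕1⊕0⊕1⊕1⊕1⊕1⊕0⊕0⊕0⊕1⊕0⊕0⊕0⊕0⊕0 = 0
s16 (pos 16,17,18,19,20,21,22,23,24,25,26,27,28,29,30,31): 0⊕0⊕1⊕1⊕0⊕0⊕0⊕0⊕0⊕0⊕1⊕0⊕0⊕0⊕0⊕0 = 1
Syndrome s16…s1 = 10101 → error at position 21.
Flip position 21: 0000110010111100011000000100000 → 0000110010111100011010000100000
Read data bits from positions 3,5,6,7,9,10,11,12,13,14,15,17,18,19,20,21,22,23,24,25,26,27,28,29,30,31: 01101011110011010000100000

01101011110011010000100000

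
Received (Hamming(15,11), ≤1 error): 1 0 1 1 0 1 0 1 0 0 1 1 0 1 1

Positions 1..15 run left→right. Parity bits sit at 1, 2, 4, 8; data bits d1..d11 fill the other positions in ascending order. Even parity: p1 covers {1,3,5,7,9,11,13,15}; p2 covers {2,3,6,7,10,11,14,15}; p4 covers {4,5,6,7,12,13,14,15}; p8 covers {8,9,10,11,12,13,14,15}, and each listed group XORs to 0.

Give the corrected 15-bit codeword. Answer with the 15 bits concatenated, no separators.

101101010011001

s1 (pos 1,3,5,7,9,11,13,15): 1⊕1⊕0⊕0⊕0⊕1⊕0⊕1 = 0
s2 (pos 2,3,6,7,10,11,14,15): 0⊕1⊕1⊕0⊕0⊕1⊕1⊕1 = 1
s4 (pos 4,5,6,7,12,13,14,15): 1⊕0⊕1⊕0⊕1⊕0⊕1⊕1 = 1
s8 (pos 8,9,10,11,12,13,14,15): 1⊕0⊕0⊕1⊕1⊕0⊕1⊕1 = 1
Syndrome s8…s1 = 1110 → error at position 14.
Flip position 14: 101101010011011 → 101101010011001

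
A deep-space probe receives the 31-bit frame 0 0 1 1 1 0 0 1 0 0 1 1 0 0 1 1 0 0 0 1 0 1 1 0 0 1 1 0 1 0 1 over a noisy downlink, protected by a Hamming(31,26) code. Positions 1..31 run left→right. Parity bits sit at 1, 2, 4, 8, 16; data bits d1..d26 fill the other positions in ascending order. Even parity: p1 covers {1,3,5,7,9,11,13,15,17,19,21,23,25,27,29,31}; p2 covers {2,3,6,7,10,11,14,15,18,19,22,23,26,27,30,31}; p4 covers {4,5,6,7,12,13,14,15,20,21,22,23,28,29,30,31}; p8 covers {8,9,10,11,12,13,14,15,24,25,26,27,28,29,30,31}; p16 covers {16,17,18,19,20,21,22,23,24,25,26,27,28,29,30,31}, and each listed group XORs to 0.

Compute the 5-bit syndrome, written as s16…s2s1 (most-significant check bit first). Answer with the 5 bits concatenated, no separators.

s1 (pos 1,3,5,7,9,11,13,15,17,19,21,23,25,27,29,31): 0⊕1⊕1⊕0⊕0⊕1⊕0⊕1⊕0⊕0⊕0⊕1⊕0⊕1⊕1⊕1 = 0
s2 (pos 2,3,6,7,10,11,14,15,18,19,22,23,26,27,30,31): 0⊕1⊕0⊕0⊕0⊕1⊕0⊕1⊕0⊕0⊕1⊕1⊕1⊕1⊕0⊕1 = 0
s4 (pos 4,5,6,7,12,13,14,15,20,21,22,23,28,29,30,31): 1⊕1⊕0⊕0⊕1⊕0⊕0⊕1⊕1⊕0⊕1⊕1⊕0⊕1⊕0⊕1 = 1
s8 (pos 8,9,10,11,12,13,14,15,24,25,26,27,28,29,30,31): 1⊕0⊕0⊕1⊕1⊕0⊕0⊕1⊕0⊕0⊕1⊕1⊕0⊕1⊕0⊕1 = 0
s16 (pos 16,17,18,19,20,21,22,23,24,25,26,27,28,29,30,31): 1⊕0⊕0⊕0⊕1⊕0⊕1⊕1⊕0⊕0⊕1⊕1⊕0⊕1⊕0⊕1 = 0
Syndrome s16…s1 = 00100 → error at position 4.

00100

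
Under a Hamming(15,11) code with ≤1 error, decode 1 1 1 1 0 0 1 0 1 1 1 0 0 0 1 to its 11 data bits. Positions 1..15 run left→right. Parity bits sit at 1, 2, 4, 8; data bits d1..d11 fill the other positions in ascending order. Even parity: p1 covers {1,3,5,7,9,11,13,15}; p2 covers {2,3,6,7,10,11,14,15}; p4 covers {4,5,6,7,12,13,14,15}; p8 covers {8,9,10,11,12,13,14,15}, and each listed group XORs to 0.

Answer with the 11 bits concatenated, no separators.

10011110001

s1 (pos 1,3,5,7,9,11,13,15): 1⊕1⊕0⊕1⊕1⊕1⊕0⊕1 = 0
s2 (pos 2,3,6,7,10,11,14,15): 1⊕1⊕0⊕1⊕1⊕1⊕0⊕1 = 0
s4 (pos 4,5,6,7,12,13,14,15): 1⊕0⊕0⊕1⊕0⊕0⊕0⊕1 = 1
s8 (pos 8,9,10,11,12,13,14,15): 0⊕1⊕1⊕1⊕0⊕0⊕0⊕1 = 0
Syndrome s8…s1 = 0100 → error at position 4.
Flip position 4: 111100101110001 → 111000101110001
Read data bits from positions 3,5,6,7,9,10,11,12,13,14,15: 10011110001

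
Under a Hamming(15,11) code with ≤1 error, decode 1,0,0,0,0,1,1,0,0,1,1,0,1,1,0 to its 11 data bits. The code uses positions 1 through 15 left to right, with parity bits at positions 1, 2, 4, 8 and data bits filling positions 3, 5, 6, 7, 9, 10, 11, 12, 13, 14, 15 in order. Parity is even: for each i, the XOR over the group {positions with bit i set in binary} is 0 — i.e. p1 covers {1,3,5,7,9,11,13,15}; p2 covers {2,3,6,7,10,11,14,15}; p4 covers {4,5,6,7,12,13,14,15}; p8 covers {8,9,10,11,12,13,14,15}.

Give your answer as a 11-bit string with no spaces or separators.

s1 (pos 1,3,5,7,9,11,13,15): 1⊕0⊕0⊕1⊕0⊕1⊕1⊕0 = 0
s2 (pos 2,3,6,7,10,11,14,15): 0⊕0⊕1⊕1⊕1⊕1⊕1⊕0 = 1
s4 (pos 4,5,6,7,12,13,14,15): 0⊕0⊕1⊕1⊕0⊕1⊕1⊕0 = 0
s8 (pos 8,9,10,11,12,13,14,15): 0⊕0⊕1⊕1⊕0⊕1⊕1⊕0 = 0
Syndrome s8…s1 = 0010 → error at position 2.
Flip position 2: 100001100110110 → 110001100110110
Read data bits from positions 3,5,6,7,9,10,11,12,13,14,15: 00110110110

00110110110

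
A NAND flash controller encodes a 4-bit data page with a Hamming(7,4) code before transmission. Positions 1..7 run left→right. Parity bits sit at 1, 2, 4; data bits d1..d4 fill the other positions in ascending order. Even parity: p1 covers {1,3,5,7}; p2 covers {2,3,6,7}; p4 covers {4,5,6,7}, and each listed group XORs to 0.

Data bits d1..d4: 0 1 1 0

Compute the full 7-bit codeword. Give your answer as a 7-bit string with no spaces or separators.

Place data at non-parity positions: p1 p2 0 p4 1 1 0
p1 (pos 1,3,5,7): XOR of data positions = 0⊕1⊕0 = 1
p2 (pos 2,3,6,7): XOR of data positions = 0⊕1⊕0 = 1
p4 (pos 4,5,6,7): XOR of data positions = 1⊕1⊕0 = 0
Codeword: 1100110

1100110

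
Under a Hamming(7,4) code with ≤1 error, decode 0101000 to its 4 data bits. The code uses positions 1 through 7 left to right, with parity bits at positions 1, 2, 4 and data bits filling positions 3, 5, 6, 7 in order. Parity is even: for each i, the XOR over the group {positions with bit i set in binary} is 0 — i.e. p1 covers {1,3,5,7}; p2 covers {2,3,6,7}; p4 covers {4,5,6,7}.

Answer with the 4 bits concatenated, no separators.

s1 (pos 1,3,5,7): 0⊕0⊕0⊕0 = 0
s2 (pos 2,3,6,7): 1⊕0⊕0⊕0 = 1
s4 (pos 4,5,6,7): 1⊕0⊕0⊕0 = 1
Syndrome s4…s1 = 110 → error at position 6.
Flip position 6: 0101000 → 0101010
Read data bits from positions 3,5,6,7: 0010

0010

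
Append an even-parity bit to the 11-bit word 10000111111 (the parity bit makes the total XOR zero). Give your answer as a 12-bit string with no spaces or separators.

100001111111

XOR of the 11 data bits: 1⊕0⊕0⊕0⊕0⊕1⊕1⊕1⊕1⊕1⊕1 = 1
Parity bit = 1 (so all 12 bits XOR to 0).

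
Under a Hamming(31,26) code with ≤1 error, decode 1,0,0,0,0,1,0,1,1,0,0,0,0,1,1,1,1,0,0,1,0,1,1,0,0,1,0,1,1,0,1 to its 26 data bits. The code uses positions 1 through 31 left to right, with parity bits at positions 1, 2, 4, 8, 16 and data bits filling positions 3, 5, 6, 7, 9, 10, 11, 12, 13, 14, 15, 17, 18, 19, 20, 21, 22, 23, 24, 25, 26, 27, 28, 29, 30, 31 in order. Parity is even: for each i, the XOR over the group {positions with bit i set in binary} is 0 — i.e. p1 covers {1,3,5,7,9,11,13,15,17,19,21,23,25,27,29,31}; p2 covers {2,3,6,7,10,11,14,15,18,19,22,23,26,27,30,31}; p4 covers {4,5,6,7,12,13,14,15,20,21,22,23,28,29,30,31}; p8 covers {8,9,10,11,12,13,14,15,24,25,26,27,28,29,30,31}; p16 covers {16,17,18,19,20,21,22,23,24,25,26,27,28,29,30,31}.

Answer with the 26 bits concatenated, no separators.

s1 (pos 1,3,5,7,9,11,13,15,17,19,21,23,25,27,29,31): 1⊕0⊕0⊕0⊕1⊕0⊕0⊕1⊕1⊕0⊕0⊕1⊕0⊕0⊕1⊕1 = 1
s2 (pos 2,3,6,7,10,11,14,15,18,19,22,23,26,27,30,31): 0⊕0⊕1⊕0⊕0⊕0⊕1⊕1⊕0⊕0⊕1⊕1⊕1⊕0⊕0⊕1 = 1
s4 (pos 4,5,6,7,12,13,14,15,20,21,22,23,28,29,30,31): 0⊕0⊕1⊕0⊕0⊕0⊕1⊕1⊕1⊕0⊕1⊕1⊕1⊕1⊕0⊕1 = 1
s8 (pos 8,9,10,11,12,13,14,15,24,25,26,27,28,29,30,31): 1⊕1⊕0⊕0⊕0⊕0⊕1⊕1⊕0⊕0⊕1⊕0⊕1⊕1⊕0⊕1 = 0
s16 (pos 16,17,18,19,20,21,22,23,24,25,26,27,28,29,30,31): 1⊕1⊕0⊕0⊕1⊕0⊕1⊕1⊕0⊕0⊕1⊕0⊕1⊕1⊕0⊕1 = 1
Syndrome s16…s1 = 10111 → error at position 23.
Flip position 23: 1000010110000111100101100101101 → 1000010110000111100101000101101
Read data bits from positions 3,5,6,7,9,10,11,12,13,14,15,17,18,19,20,21,22,23,24,25,26,27,28,29,30,31: 00101000011100101000101101

00101000011100101000101101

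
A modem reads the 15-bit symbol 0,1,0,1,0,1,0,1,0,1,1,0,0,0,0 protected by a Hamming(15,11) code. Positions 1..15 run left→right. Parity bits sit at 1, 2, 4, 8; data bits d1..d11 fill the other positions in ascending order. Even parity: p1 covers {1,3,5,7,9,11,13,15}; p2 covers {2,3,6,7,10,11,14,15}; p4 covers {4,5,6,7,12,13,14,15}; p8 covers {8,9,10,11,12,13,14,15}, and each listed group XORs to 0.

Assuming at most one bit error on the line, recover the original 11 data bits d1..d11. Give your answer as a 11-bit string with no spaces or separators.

s1 (pos 1,3,5,7,9,11,13,15): 0⊕0⊕0⊕0⊕0⊕1⊕0⊕0 = 1
s2 (pos 2,3,6,7,10,11,14,15): 1⊕0⊕1⊕0⊕1⊕1⊕0⊕0 = 0
s4 (pos 4,5,6,7,12,13,14,15): 1⊕0⊕1⊕0⊕0⊕0⊕0⊕0 = 0
s8 (pos 8,9,10,11,12,13,14,15): 1⊕0⊕1⊕1⊕0⊕0⊕0⊕0 = 1
Syndrome s8…s1 = 1001 → error at position 9.
Flip position 9: 010101010110000 → 010101011110000
Read data bits from positions 3,5,6,7,9,10,11,12,13,14,15: 00101110000

00101110000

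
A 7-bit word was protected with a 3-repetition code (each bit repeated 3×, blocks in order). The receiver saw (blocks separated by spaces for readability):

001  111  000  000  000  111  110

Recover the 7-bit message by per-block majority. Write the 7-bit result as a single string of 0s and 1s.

Block 1 (001): 1 one → 0
Block 2 (111): 3 ones → 1
Block 3 (000): 0 ones → 0
Block 4 (000): 0 ones → 0
Block 5 (000): 0 ones → 0
Block 6 (111): 3 ones → 1
Block 7 (110): 2 ones → 1

0100011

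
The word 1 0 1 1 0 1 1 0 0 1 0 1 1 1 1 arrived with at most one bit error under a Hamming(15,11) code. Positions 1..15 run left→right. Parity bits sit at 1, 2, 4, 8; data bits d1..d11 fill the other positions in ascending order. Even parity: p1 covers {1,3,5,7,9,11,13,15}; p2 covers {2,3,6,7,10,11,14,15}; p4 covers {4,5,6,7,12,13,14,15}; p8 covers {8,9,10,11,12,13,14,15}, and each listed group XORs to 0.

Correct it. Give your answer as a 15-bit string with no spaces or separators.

101101100101011

s1 (pos 1,3,5,7,9,11,13,15): 1⊕1⊕0⊕1⊕0⊕0⊕1⊕1 = 1
s2 (pos 2,3,6,7,10,11,14,15): 0⊕1⊕1⊕1⊕1⊕0⊕1⊕1 = 0
s4 (pos 4,5,6,7,12,13,14,15): 1⊕0⊕1⊕1⊕1⊕1⊕1⊕1 = 1
s8 (pos 8,9,10,11,12,13,14,15): 0⊕0⊕1⊕0⊕1⊕1⊕1⊕1 = 1
Syndrome s8…s1 = 1101 → error at position 13.
Flip position 13: 101101100101111 → 101101100101011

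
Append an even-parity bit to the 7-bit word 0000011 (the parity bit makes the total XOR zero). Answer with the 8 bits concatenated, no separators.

00000110

XOR of the 7 data bits: 0⊕0⊕0⊕0⊕0⊕1⊕1 = 0
Parity bit = 0 (so all 8 bits XOR to 0).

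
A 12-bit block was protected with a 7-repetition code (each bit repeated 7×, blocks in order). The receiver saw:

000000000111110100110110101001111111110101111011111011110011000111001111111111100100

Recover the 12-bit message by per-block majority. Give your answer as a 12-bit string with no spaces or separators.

010111110110

Block 1 (0000000): 0 ones → 0
Block 2 (0011111): 5 ones → 1
Block 3 (0100110): 3 ones → 0
Block 4 (1101010): 4 ones → 1
Block 5 (0111111): 6 ones → 1
Block 6 (1110101): 5 ones → 1
Block 7 (1110111): 6 ones → 1
Block 8 (1101111): 6 ones → 1
Block 9 (0011000): 2 ones → 0
Block 10 (1110011): 5 ones → 1
Block 11 (1111111): 7 ones → 1
Block 12 (1100100): 3 ones → 0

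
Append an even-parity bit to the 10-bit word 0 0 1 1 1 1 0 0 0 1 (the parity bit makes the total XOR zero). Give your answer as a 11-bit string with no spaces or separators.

XOR of the 10 data bits: 0⊕0⊕1⊕1⊕1⊕1⊕0⊕0⊕0⊕1 = 1
Parity bit = 1 (so all 11 bits XOR to 0).

00111100011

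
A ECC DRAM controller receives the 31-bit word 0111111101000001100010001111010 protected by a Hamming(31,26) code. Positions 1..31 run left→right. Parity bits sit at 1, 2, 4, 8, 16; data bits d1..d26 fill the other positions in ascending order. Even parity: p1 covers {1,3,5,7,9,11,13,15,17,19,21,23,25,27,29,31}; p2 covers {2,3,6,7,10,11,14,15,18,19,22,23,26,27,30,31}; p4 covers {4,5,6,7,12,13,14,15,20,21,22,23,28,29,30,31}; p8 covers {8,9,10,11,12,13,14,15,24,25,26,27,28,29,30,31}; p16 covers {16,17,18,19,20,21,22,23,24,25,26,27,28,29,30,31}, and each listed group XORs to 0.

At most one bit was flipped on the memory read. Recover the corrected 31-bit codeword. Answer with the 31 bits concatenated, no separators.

0111111101001001100010001111010

s1 (pos 1,3,5,7,9,11,13,15,17,19,21,23,25,27,29,31): 0⊕1⊕1⊕1⊕0⊕0⊕0⊕0⊕1⊕0⊕1⊕0⊕1⊕1⊕0⊕0 = 1
s2 (pos 2,3,6,7,10,11,14,15,18,19,22,23,26,27,30,31): 1⊕1⊕1⊕1⊕1⊕0⊕0⊕0⊕0⊕0⊕0⊕0⊕1⊕1⊕1⊕0 = 0
s4 (pos 4,5,6,7,12,13,14,15,20,21,22,23,28,29,30,31): 1⊕1⊕1⊕1⊕0⊕0⊕0⊕0⊕0⊕1⊕0⊕0⊕1⊕0⊕1⊕0 = 1
s8 (pos 8,9,10,11,12,13,14,15,24,25,26,27,28,29,30,31): 1⊕0⊕1⊕0⊕0⊕0⊕0⊕0⊕0⊕1⊕1⊕1⊕1⊕0⊕1⊕0 = 1
s16 (pos 16,17,18,19,20,21,22,23,24,25,26,27,28,29,30,31): 1⊕1⊕0⊕0⊕0⊕1⊕0⊕0⊕0⊕1⊕1⊕1⊕1⊕0⊕1⊕0 = 0
Syndrome s16…s1 = 01101 → error at position 13.
Flip position 13: 0111111101000001100010001111010 → 0111111101001001100010001111010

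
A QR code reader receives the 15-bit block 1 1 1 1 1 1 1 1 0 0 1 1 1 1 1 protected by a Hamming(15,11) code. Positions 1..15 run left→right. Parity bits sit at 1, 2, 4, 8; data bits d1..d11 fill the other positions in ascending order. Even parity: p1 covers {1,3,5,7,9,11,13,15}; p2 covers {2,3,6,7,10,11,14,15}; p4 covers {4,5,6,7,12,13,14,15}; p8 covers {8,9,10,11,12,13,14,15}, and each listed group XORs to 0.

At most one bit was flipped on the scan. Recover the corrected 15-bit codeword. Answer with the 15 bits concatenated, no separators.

s1 (pos 1,3,5,7,9,11,13,15): 1⊕1⊕1⊕1⊕0⊕1⊕1⊕1 = 1
s2 (pos 2,3,6,7,10,11,14,15): 1⊕1⊕1⊕1⊕0⊕1⊕1⊕1 = 1
s4 (pos 4,5,6,7,12,13,14,15): 1⊕1⊕1⊕1⊕1⊕1⊕1⊕1 = 0
s8 (pos 8,9,10,11,12,13,14,15): 1⊕0⊕0⊕1⊕1⊕1⊕1⊕1 = 0
Syndrome s8…s1 = 0011 → error at position 3.
Flip position 3: 111111110011111 → 110111110011111

110111110011111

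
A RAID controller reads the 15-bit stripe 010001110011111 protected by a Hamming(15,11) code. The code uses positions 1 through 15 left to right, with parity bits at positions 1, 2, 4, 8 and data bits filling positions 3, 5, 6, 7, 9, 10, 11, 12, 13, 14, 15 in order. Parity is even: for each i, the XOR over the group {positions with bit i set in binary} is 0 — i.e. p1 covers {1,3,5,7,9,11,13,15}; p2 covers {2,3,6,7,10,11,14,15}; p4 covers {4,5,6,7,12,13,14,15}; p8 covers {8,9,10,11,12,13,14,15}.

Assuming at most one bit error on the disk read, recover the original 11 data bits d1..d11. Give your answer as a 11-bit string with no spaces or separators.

00110011111

s1 (pos 1,3,5,7,9,11,13,15): 0⊕0⊕0⊕1⊕0⊕1⊕1⊕1 = 0
s2 (pos 2,3,6,7,10,11,14,15): 1⊕0⊕1⊕1⊕0⊕1⊕1⊕1 = 0
s4 (pos 4,5,6,7,12,13,14,15): 0⊕0⊕1⊕1⊕1⊕1⊕1⊕1 = 0
s8 (pos 8,9,10,11,12,13,14,15): 1⊕0⊕0⊕1⊕1⊕1⊕1⊕1 = 0
Syndrome s8…s1 = 0000 → no error.
Read data bits from positions 3,5,6,7,9,10,11,12,13,14,15: 00110011111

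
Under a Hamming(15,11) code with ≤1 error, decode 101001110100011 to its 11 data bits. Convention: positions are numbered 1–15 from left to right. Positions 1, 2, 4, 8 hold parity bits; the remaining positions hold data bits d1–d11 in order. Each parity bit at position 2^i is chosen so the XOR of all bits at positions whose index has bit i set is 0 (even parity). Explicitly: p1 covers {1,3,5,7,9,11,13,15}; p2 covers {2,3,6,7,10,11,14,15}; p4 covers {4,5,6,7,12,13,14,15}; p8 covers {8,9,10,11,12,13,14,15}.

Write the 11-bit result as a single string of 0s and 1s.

s1 (pos 1,3,5,7,9,11,13,15): 1⊕1⊕0⊕1⊕0⊕0⊕0⊕1 = 0
s2 (pos 2,3,6,7,10,11,14,15): 0⊕1⊕1⊕1⊕1⊕0⊕1⊕1 = 0
s4 (pos 4,5,6,7,12,13,14,15): 0⊕0⊕1⊕1⊕0⊕0⊕1⊕1 = 0
s8 (pos 8,9,10,11,12,13,14,15): 1⊕0⊕1⊕0⊕0⊕0⊕1⊕1 = 0
Syndrome s8…s1 = 0000 → no error.
Read data bits from positions 3,5,6,7,9,10,11,12,13,14,15: 10110100011

10110100011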